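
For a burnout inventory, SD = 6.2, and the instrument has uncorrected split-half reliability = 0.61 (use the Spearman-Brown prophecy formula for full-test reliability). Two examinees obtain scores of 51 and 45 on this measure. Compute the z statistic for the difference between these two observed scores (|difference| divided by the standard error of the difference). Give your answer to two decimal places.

1.39

Spearman-Brown: r = 2(0.61) / (1 + 0.61) = 1.220 / 1.610 ≃ 0.758
SEM = 6.200 × √(1 − 0.758) = 6.200 × √0.242 ≃ 6.200 × 0.492 ≃ 3.051
SE_diff = SEM × √2 ≃ 3.051 × 1.414 ≃ 4.315
z = |51 − 45| / 4.315 = 6 / 4.315 ≃ 1.390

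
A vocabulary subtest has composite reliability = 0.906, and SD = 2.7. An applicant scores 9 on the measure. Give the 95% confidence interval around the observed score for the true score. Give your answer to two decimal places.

The standard error of measurement is 2.700·√(1 − 0.906) ≈ 2.700·0.307 ≈ 0.828.
Margin = 1.96 · 0.828 ≈ 1.622
95% CI: 9 ± 1.622 = [7.378, 10.622]

[7.38, 10.62]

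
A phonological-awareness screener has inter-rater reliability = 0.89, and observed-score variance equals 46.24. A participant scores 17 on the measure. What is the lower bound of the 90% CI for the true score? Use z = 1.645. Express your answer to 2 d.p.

σ = 46.24^(1/2) = 6.8000
The standard error of measurement is 6.8000·√(1 − 0.8900) ≈ 6.8000·0.3317 ≈ 2.2553.
Half-width = 1.645·2.2553 ≈ 3.7100
Lower bound: 17 − 3.7100 = 13.2900

13.29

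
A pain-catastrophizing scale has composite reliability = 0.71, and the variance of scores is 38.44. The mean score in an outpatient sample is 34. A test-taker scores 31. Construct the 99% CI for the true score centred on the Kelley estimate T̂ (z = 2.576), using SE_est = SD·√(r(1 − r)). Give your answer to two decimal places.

SD = √38.44 = 6.200
T̂ = r·X + (1 − r)·M = 0.710*31 + 0.290*34 = 22.010 + 9.860 ≈ 31.870
SE_est = 6.200*√(0.710*0.290) ≈ 2.813
CI = 31.870 ± 2.576 * 2.813 → [24.623, 39.117]

[24.62, 39.12]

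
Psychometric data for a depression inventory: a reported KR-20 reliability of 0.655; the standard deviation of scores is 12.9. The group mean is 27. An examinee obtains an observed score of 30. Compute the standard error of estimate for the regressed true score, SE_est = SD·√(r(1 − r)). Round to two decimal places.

6.13

SE_est = 12.90000·√[r(1 − r)] ≈ 6.13225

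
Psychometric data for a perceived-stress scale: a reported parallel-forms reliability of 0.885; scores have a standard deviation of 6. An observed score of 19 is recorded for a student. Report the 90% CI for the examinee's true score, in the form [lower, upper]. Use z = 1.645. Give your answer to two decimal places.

[15.65, 22.35]

SEM = 6.000 · √(1 − 0.885) = 6.000 · √0.115 ≈ 6.000 · 0.339 ≈ 2.035
Half-width = 1.645·2.035 ≈ 3.347
90% CI: 19 ± 3.347 = [15.653, 22.347]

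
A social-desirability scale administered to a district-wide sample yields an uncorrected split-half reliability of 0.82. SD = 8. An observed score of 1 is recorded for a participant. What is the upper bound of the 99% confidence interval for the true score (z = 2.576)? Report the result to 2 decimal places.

r_full = 2·0.82 / (1 + 0.82) ≈ 0.9011
SEM = 8.0000 × √(1 − 0.9011) = 8.0000 × √0.0989 ≈ 8.0000 × 0.3145 ≈ 2.5159
Half-width = 2.576×2.5159 ≈ 6.4809
Upper limit = 1 + 6.4809 ≈ 7.4809

7.48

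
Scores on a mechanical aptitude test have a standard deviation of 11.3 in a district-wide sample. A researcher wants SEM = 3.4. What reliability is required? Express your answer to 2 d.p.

0.91

Required reliability = 1 − (SEM/SD)² = 1 − 0.091 ≃ 0.909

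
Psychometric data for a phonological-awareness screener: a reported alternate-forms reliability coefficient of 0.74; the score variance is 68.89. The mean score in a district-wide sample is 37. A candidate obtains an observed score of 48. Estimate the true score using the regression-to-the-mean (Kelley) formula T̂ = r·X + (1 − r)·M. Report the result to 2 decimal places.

45.14

T̂ = 0.740(48) + 0.260(37) ≃ 45.140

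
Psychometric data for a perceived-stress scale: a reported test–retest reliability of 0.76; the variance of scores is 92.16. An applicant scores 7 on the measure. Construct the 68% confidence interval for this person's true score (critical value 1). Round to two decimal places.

[2.30, 11.70]

SD = √92.16 = 9.6000
SEM = 9.6000 * √(1 − 0.7600) = 9.6000 * √0.2400 ≈ 9.6000 * 0.4899 ≈ 4.7030
Margin = 1 * 4.7030 ≈ 4.7030
Interval: (2.2970, 11.7030)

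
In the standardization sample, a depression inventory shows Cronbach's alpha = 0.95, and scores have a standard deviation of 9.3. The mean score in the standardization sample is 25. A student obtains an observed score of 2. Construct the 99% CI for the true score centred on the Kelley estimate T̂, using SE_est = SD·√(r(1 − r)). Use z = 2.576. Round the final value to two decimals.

[-2.07, 8.37]

T̂ = r·X + (1 − r)·M = 0.950·2 + 0.050·25 = 1.900 + 1.250 ≃ 3.150
SE_est = 9.300·√(0.950·0.050) ≃ 2.027
CI = 3.150 ± 2.576 · 2.027 → [-2.071, 8.371]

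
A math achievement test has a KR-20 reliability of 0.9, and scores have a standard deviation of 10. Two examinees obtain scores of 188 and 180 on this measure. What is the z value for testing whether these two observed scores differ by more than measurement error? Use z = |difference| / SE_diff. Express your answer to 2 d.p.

1.79

SEM = 10.0000 × √(1 − 0.9000) = 10.0000 × √0.1000 ≈ 10.0000 × 0.3162 ≈ 3.1623
SE_diff = SEM × √2 ≈ 3.1623 × 1.4142 ≈ 4.4721
z = |188 − 180| / 4.4721 = 8 / 4.4721 ≈ 1.7889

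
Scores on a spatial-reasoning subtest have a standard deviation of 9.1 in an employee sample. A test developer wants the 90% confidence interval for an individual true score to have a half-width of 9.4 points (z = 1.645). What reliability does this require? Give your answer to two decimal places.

0.61

Required SEM = 9.4 / 1.645 ≈ 5.7143
r = 1 − (5.7143/9.1)² ≈ 1 − 0.3943 ≈ 0.6057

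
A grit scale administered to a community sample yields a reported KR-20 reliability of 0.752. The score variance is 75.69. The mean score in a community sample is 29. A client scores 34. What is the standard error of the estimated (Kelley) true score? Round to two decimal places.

3.76

SD = √75.69 ≃ 8.70000
SE_est = 8.70000*√(0.75200*0.24800) ≃ 3.75711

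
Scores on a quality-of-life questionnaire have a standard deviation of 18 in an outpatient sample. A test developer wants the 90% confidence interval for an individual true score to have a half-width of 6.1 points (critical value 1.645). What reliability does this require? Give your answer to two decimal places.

0.96

Required SEM = 6.1 / 1.645 ≈ 3.708
Required reliability = 1 − (SEM/SD)² = 1 − 0.042 ≈ 0.958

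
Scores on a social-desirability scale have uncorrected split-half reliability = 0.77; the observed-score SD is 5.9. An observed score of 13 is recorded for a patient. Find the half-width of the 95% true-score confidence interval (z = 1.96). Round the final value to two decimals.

4.17

r_full = 2·0.77 / (1 + 0.77) ≈ 0.8701
The standard error of measurement is 5.9000×√(1 − 0.8701) ≈ 5.9000×0.3605 ≈ 2.1268.
1.96 × SEM ≈ 4.1686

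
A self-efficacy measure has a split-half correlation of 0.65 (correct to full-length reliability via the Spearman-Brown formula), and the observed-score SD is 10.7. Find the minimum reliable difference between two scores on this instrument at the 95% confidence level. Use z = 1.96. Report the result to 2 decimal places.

13.66

r_full = 2·0.65 / (1 + 0.65) ≈ 0.7879
SEM = 10.7000 × √(1 − 0.7879) = 10.7000 × √0.2121 ≈ 10.7000 × 0.4606 ≈ 4.9281
Standard error of the difference = 4.9281·√2 ≈ 6.9693
Minimum reliable difference = 1.96 × SE_diff ≈ 1.96 × 6.9693 ≈ 13.6599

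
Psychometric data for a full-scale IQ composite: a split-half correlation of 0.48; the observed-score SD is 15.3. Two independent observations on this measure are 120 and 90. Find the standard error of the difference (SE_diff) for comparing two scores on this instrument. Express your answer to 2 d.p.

12.83

Full-length reliability (Spearman-Brown) = 2(0.48)/(1+0.48) ≈ 0.649
SEM = 15.300 * √(1 − 0.649) = 15.300 * √0.351 ≈ 15.300 * 0.593 ≈ 9.069
Standard error of the difference = 9.069·√2 ≈ 12.826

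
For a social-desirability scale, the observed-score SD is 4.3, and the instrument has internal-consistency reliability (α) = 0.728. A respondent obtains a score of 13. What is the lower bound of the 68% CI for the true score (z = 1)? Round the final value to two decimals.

10.76

SEM = 4.300·√(1 − 0.728) ≈ 2.243
Margin = 1 · 2.243 ≈ 2.243
Lower limit = 13 − 2.243 ≈ 10.757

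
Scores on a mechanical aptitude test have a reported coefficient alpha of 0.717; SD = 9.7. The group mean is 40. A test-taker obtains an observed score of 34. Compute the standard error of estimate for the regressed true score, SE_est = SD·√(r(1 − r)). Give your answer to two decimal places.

SE_est = SD · √(r(1 − r)) = 9.7000 · √0.2029 ≃ 9.7000 · 0.4505 ≃ 4.3694

4.37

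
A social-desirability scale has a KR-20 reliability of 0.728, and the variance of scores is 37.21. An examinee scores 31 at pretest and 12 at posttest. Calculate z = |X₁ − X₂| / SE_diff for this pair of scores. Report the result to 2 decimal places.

SD = √37.21 = 6.1000
The standard error of measurement is 6.1000·√(1 − 0.7280) ≈ 6.1000·0.5215 ≈ 3.1814.
SE_diff = √2 · SEM ≈ 4.4991
z = 19 / 4.4991 ≈ 4.2230

4.22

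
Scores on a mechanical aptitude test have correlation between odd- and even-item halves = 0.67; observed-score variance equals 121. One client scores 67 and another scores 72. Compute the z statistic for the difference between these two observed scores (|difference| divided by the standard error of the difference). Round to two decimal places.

0.72

SD = √121 ≈ 11.000
Spearman-Brown: r = 2(0.67) / (1 + 0.67) = 1.340 / 1.670 ≈ 0.802
SEM = 11.000 * √(1 − 0.802) = 11.000 * √0.198 ≈ 11.000 * 0.445 ≈ 4.890
Standard error of the difference = 4.890·√2 ≈ 6.915
z = 5 / 6.915 ≈ 0.723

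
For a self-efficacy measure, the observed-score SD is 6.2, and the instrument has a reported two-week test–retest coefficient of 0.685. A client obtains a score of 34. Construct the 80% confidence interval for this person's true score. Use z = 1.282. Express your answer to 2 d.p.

SEM = 6.200 · √(1 − 0.685) = 6.200 · √0.315 ≃ 6.200 · 0.561 ≃ 3.480
Margin = 1.282 · 3.480 ≃ 4.461
80% CI: 34 ± 4.461 = [29.539, 38.461]

[29.54, 38.46]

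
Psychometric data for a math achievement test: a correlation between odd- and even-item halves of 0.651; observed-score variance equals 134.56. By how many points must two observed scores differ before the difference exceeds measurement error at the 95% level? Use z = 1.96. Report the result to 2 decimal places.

σ = 134.56^(1/2) = 11.6000
Full-length reliability (Spearman-Brown) = 2(0.651)/(1+0.651) ≃ 0.7886
SEM = 11.6000 × √(1 − 0.7886) = 11.6000 × √0.2114 ≃ 11.6000 × 0.4598 ≃ 5.3333
Standard error of the difference = 5.3333·√2 ≃ 7.5424
Minimum reliable difference = 1.96 × SE_diff ≃ 1.96 × 7.5424 ≃ 14.7832

14.78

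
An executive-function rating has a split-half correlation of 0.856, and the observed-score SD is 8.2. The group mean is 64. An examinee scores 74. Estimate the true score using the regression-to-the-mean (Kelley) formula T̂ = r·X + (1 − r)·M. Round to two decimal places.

Full-length reliability (Spearman-Brown) = 2(0.856)/(1+0.856) ≈ 0.92241
T̂ = r·X + (1 − r)·M = 0.92241*74 + 0.07759*64 ≈ 68.25862 + 4.96552 ≈ 73.22414

73.22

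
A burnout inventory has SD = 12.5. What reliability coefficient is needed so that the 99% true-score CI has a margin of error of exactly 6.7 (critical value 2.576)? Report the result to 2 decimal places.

0.96

SEM needed = half-width / z = 6.7/2.576 ≈ 2.6009
r = 1 − (2.6009/12.5)² ≈ 1 − 0.0433 ≈ 0.9567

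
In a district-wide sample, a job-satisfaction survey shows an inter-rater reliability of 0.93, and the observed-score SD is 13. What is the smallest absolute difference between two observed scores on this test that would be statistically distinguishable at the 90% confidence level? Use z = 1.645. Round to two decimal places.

The standard error of measurement is 13.000*√(1 − 0.930) ≈ 13.000*0.265 ≈ 3.439.
SE_diff = √2 * SEM ≈ 4.864
Smallest detectable difference = 1.645*4.864 ≈ 8.002

8.00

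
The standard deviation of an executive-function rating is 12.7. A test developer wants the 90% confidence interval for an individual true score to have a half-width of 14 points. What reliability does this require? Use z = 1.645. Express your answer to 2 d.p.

0.55

SEM needed = half-width / z = 14/1.645 ≃ 8.51064
r = 1 − (8.51064/12.7)² ≃ 1 − 0.44907 ≃ 0.55093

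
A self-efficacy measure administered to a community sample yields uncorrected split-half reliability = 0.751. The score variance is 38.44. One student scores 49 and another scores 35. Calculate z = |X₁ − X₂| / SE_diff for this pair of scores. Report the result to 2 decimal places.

SD = √38.44 = 6.200
r_full = 2·0.751 / (1 + 0.751) ≈ 0.858
The standard error of measurement is 6.200*√(1 − 0.858) ≈ 6.200*0.377 ≈ 2.338.
SE_diff = SEM * √2 ≈ 2.338 * 1.414 ≈ 3.306
z = 14 / 3.306 ≈ 4.234

4.23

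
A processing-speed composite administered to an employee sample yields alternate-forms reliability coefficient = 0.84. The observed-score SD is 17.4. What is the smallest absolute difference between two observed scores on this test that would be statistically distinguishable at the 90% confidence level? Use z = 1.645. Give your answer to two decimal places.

SEM = 17.400 * √(1 − 0.840) = 17.400 * √0.160 ≈ 17.400 * 0.400 ≈ 6.960
Standard error of the difference = 6.960·√2 ≈ 9.843
Minimum reliable difference = 1.645 * SE_diff ≈ 1.645 * 9.843 ≈ 16.192

16.19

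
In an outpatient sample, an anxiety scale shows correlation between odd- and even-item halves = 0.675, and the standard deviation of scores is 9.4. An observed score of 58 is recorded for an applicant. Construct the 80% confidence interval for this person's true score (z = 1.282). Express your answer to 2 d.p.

[52.69, 63.31]

r_full = 2·0.675 / (1 + 0.675) ≈ 0.806
SEM = 9.400 × √(1 − 0.806) = 9.400 × √0.194 ≈ 9.400 × 0.440 ≈ 4.141
Margin = 1.282 × 4.141 ≈ 5.308
Interval: (52.692, 63.308)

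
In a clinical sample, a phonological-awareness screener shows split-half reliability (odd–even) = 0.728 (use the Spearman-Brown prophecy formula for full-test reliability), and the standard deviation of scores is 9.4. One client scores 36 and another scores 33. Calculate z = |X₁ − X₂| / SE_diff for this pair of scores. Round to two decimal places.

Full-length reliability (Spearman-Brown) = 2(0.728)/(1+0.728) ≈ 0.8426
The standard error of measurement is 9.4000×√(1 − 0.8426) ≈ 9.4000×0.3967 ≈ 3.7294.
SE_diff = SEM × √2 ≈ 3.7294 × 1.4142 ≈ 5.2742
z = 3 / 5.2742 ≈ 0.5688

0.57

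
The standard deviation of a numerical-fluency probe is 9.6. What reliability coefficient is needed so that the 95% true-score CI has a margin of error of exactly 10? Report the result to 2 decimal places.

SEM needed = half-width / z = 10/1.96 ≃ 5.1020
r = 1 − (5.1020/9.6)² ≃ 1 − 0.2825 ≃ 0.7175

0.72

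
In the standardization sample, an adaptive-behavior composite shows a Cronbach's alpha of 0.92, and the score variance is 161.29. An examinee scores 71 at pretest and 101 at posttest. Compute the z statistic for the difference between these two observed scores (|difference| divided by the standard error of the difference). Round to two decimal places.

σ = 161.29^(1/2) = 12.7000
SEM = 12.7000 × √(1 − 0.9200) = 12.7000 × √0.0800 ≈ 12.7000 × 0.2828 ≈ 3.5921
SE_diff = √2 × SEM ≈ 5.0800
z = 30 / 5.0800 ≈ 5.9055

5.91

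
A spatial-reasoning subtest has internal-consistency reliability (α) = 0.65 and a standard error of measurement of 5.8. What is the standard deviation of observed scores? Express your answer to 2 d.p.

9.80

SD = SEM / √(1 − r) = 5.8 / √0.350 ≈ 5.8 / 0.592 ≈ 9.804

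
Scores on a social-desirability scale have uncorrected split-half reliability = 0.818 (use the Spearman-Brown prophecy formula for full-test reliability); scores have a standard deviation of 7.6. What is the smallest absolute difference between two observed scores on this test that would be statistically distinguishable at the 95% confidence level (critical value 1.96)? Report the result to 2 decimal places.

6.67

Spearman-Brown: r = 2(0.818) / (1 + 0.818) = 1.63600 / 1.81800 ≃ 0.89989
The standard error of measurement is 7.60000*√(1 − 0.89989) ≃ 7.60000*0.31640 ≃ 2.40465.
SE_diff = SEM * √2 ≃ 2.40465 * 1.41421 ≃ 3.40069
Minimum reliable difference = 1.96 * SE_diff ≃ 1.96 * 3.40069 ≃ 6.66536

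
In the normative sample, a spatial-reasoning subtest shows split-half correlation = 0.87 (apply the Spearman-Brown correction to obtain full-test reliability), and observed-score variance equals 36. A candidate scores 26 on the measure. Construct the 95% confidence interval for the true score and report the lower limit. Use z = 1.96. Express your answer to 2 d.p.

22.90

SD = √36 = 6.00000
r_full = 2·0.87 / (1 + 0.87) ≈ 0.93048
The standard error of measurement is 6.00000·√(1 − 0.93048) ≈ 6.00000·0.26366 ≈ 1.58198.
1.96 · SEM ≈ 3.10069
Lower limit = 26 − 3.10069 ≈ 22.89931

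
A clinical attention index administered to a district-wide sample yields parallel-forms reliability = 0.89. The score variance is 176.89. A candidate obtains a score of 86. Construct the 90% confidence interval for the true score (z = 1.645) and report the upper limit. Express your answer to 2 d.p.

σ = 176.89^(1/2) = 13.300
The standard error of measurement is 13.300·√(1 − 0.890) ≈ 13.300·0.332 ≈ 4.411.
Half-width = 1.645·4.411 ≈ 7.256
Upper limit = 86 + 7.256 ≈ 93.256

93.26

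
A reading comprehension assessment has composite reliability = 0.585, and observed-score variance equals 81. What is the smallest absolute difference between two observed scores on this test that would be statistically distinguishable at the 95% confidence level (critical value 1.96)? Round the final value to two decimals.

SD = √81 ≃ 9.000
SEM = 9.000 * √(1 − 0.585) = 9.000 * √0.415 ≃ 9.000 * 0.644 ≃ 5.798
Standard error of the difference = 5.798·√2 ≃ 8.199
Smallest detectable difference = 1.96*8.199 ≃ 16.071

16.07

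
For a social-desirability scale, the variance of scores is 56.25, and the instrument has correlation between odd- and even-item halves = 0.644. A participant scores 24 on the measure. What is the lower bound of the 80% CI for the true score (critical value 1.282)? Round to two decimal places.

σ = 56.25^(1/2) = 7.50000
Spearman-Brown: r = 2(0.644) / (1 + 0.644) = 1.28800 / 1.64400 ≈ 0.78345
SEM = 7.50000 × √(1 − 0.78345) = 7.50000 × √0.21655 ≈ 7.50000 × 0.46534 ≈ 3.49008
Margin = 1.282 × 3.49008 ≈ 4.47428
Lower bound: 24 − 4.47428 = 19.52572

19.53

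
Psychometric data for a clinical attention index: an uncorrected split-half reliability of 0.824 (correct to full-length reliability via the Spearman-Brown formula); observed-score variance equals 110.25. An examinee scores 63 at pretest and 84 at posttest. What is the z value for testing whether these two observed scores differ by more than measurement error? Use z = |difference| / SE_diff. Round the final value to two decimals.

SD = √110.25 ≈ 10.500
Spearman-Brown: r = 2(0.824) / (1 + 0.824) = 1.648 / 1.824 ≈ 0.904
The standard error of measurement is 10.500×√(1 − 0.904) ≈ 10.500×0.311 ≈ 3.262.
Standard error of the difference = 3.262·√2 ≈ 4.613
z = |63 − 84| / 4.613 = 21 / 4.613 ≈ 4.553

4.55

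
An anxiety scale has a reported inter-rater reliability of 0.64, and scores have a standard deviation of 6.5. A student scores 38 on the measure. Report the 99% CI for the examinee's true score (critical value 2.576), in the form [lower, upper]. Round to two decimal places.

SEM = 6.50000 * √(1 − 0.64000) = 6.50000 * √0.36000 ≈ 6.50000 * 0.60000 ≈ 3.90000
2.576 * SEM ≈ 10.04640
Interval: (27.95360, 48.04640)

[27.95, 48.05]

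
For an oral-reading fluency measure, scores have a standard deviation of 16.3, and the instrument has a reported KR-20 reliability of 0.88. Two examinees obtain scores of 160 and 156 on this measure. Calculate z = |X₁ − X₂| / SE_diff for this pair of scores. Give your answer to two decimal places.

SEM = 16.3000 × √(1 − 0.8800) = 16.3000 × √0.1200 ≈ 16.3000 × 0.3464 ≈ 5.6465
Standard error of the difference = 5.6465·√2 ≈ 7.9853
z = 4 / 7.9853 ≈ 0.5009

0.50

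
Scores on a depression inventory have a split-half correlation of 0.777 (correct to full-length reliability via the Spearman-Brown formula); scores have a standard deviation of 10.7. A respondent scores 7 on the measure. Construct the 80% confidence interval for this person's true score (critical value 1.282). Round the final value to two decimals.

[2.14, 11.86]

Full-length reliability (Spearman-Brown) = 2(0.777)/(1+0.777) ≈ 0.87451
SEM = 10.70000 · √(1 − 0.87451) = 10.70000 · √0.12549 ≈ 10.70000 · 0.35425 ≈ 3.79047
Half-width = 1.282·3.79047 ≈ 4.85938
80% CI: 7 ± 4.85938 = [2.14062, 11.85938]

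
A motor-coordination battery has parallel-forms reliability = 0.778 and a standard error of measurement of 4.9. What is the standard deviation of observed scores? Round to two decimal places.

10.40

SD = 4.9 / √(1 − 0.778) ≃ 10.3997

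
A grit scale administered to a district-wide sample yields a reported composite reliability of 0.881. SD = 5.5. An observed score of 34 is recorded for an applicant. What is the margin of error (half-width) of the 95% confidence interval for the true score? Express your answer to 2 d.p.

SEM = 5.500 · √(1 − 0.881) = 5.500 · √0.119 ≈ 5.500 · 0.345 ≈ 1.897
Margin = 1.96 · 1.897 ≈ 3.719

3.72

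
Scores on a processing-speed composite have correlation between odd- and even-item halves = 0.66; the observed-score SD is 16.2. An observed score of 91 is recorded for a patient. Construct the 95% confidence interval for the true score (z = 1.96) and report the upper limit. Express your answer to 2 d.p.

105.37

Spearman-Brown: r = 2(0.66) / (1 + 0.66) = 1.3200 / 1.6600 ≈ 0.7952
SEM = 16.2000 × √(1 − 0.7952) = 16.2000 × √0.2048 ≈ 16.2000 × 0.4526 ≈ 7.3316
Half-width = 1.96×7.3316 ≈ 14.3700
Upper bound: 91 + 14.3700 = 105.3700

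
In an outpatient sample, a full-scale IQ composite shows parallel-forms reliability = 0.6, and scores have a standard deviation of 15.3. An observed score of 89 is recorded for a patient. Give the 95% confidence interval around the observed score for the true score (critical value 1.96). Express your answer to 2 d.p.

The standard error of measurement is 15.3000·√(1 − 0.6000) ≈ 15.3000·0.6325 ≈ 9.6766.
1.96 · SEM ≈ 18.9661
Interval: (70.0339, 107.9661)

[70.03, 107.97]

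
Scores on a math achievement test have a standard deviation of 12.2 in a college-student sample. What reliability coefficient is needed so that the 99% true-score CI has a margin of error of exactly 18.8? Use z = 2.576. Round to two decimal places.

0.64

SEM needed = half-width / z = 18.8/2.576 ≈ 7.2981
Required reliability = 1 − (SEM/SD)² = 1 − 0.3579 ≈ 0.6421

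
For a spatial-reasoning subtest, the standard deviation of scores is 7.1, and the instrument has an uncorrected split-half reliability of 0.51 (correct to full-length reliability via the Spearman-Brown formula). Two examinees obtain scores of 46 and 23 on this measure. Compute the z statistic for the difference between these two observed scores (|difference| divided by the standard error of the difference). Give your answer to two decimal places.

4.02

r_full = 2·0.51 / (1 + 0.51) ≈ 0.6755
SEM = 7.1000 × √(1 − 0.6755) = 7.1000 × √0.3245 ≈ 7.1000 × 0.5697 ≈ 4.0445
SE_diff = SEM × √2 ≈ 4.0445 × 1.4142 ≈ 5.7198
z = 23 / 5.7198 ≈ 4.0211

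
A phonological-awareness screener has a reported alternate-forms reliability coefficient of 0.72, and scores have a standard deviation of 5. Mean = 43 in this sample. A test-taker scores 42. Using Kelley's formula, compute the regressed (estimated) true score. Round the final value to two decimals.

T̂ = r·X + (1 − r)·M = 0.7200*42 + 0.2800*43 = 30.2400 + 12.0400 ≈ 42.2800

42.28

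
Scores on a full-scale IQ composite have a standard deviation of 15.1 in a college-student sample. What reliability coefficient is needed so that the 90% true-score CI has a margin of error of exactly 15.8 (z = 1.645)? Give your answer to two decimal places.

0.60

Required SEM = 15.8 / 1.645 ≈ 9.605
r = 1 − (SEM / SD)² = 1 − (9.605 / 15.1)² ≈ 1 − 0.405 ≈ 0.595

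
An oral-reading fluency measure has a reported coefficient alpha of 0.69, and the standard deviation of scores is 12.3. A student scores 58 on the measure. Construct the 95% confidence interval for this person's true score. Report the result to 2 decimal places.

[44.58, 71.42]

SEM = 12.300 · √(1 − 0.690) = 12.300 · √0.310 ≈ 12.300 · 0.557 ≈ 6.848
1.96 · SEM ≈ 13.423
Interval: (44.577, 71.423)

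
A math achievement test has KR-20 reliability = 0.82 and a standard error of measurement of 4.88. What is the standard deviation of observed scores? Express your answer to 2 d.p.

11.50

SD = SEM / √(1 − r) = 4.88 / √0.1800 ≈ 4.88 / 0.4243 ≈ 11.5023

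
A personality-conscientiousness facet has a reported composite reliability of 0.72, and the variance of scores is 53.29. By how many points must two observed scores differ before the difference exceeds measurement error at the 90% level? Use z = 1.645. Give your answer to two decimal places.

σ = 53.29^(1/2) = 7.3000
SEM = 7.3000 × √(1 − 0.7200) = 7.3000 × √0.2800 ≃ 7.3000 × 0.5292 ≃ 3.8628
SE_diff = √2 × SEM ≃ 5.4628
Minimum reliable difference = 1.645 × SE_diff ≃ 1.645 × 5.4628 ≃ 8.9863

8.99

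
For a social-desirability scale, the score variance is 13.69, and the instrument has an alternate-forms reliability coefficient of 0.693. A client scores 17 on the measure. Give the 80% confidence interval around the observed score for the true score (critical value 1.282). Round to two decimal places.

SD = √13.69 = 3.700
SEM = 3.700*√(1 − 0.693) ≃ 2.050
Margin = 1.282 * 2.050 ≃ 2.628
Interval: (14.372, 19.628)

[14.37, 19.63]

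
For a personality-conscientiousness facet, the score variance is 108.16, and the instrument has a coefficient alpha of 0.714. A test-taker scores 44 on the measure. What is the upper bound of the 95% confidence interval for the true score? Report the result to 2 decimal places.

54.90

SD = √108.16 = 10.400
SEM = 10.400*√(1 − 0.714) ≈ 5.562
Margin = 1.96 * 5.562 ≈ 10.901
Upper bound: 44 + 10.901 = 54.901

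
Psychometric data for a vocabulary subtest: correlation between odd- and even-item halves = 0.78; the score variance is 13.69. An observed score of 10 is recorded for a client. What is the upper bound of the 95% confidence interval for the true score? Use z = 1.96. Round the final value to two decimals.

12.55

SD = √13.69 = 3.7000
Spearman-Brown: r = 2(0.78) / (1 + 0.78) = 1.5600 / 1.7800 ≈ 0.8764
SEM = 3.7000 * √(1 − 0.8764) = 3.7000 * √0.1236 ≈ 3.7000 * 0.3516 ≈ 1.3008
Half-width = 1.96*1.3008 ≈ 2.5495
Upper bound: 10 + 2.5495 = 12.5495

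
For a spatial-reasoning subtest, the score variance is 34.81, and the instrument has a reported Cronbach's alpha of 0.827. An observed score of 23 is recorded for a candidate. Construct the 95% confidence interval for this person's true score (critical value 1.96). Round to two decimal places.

[18.19, 27.81]

SD = √34.81 ≃ 5.900
SEM = 5.900×√(1 − 0.827) ≃ 2.454
Margin = 1.96 × 2.454 ≃ 4.810
95% CI: 23 ± 4.810 = [18.190, 27.810]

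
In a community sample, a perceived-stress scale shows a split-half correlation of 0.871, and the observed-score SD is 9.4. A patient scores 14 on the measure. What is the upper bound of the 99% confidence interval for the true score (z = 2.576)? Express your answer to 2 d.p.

20.36

Full-length reliability (Spearman-Brown) = 2(0.871)/(1+0.871) ≈ 0.9311
SEM = 9.4000 · √(1 − 0.9311) = 9.4000 · √0.0689 ≈ 9.4000 · 0.2626 ≈ 2.4682
Margin = 2.576 · 2.4682 ≈ 6.3582
Upper limit = 14 + 6.3582 ≈ 20.3582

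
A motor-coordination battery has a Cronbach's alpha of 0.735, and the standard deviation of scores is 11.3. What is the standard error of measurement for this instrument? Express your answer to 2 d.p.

5.82

SEM = 11.3000*√(1 − 0.7350) ≃ 5.8170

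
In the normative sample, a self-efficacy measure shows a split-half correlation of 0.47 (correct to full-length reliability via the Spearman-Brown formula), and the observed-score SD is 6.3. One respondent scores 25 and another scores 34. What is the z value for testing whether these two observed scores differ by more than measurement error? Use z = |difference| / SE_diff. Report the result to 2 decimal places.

1.68

Full-length reliability (Spearman-Brown) = 2(0.47)/(1+0.47) ≈ 0.6395
SEM = 6.3000 · √(1 − 0.6395) = 6.3000 · √0.3605 ≈ 6.3000 · 0.6005 ≈ 3.7829
SE_diff = SEM · √2 ≈ 3.7829 · 1.4142 ≈ 5.3498
z = |25 − 34| / 5.3498 = 9 / 5.3498 ≈ 1.6823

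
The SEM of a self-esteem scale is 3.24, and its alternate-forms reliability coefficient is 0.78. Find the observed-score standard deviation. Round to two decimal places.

SD = 3.24 / √(1 − 0.78) ≈ 6.9077

6.91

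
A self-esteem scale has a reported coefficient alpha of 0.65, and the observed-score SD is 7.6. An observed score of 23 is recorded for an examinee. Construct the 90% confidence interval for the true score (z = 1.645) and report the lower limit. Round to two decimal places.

15.60

SEM = 7.600·√(1 − 0.650) ≈ 4.496
Half-width = 1.645·4.496 ≈ 7.396
Lower limit = 23 − 7.396 ≈ 15.604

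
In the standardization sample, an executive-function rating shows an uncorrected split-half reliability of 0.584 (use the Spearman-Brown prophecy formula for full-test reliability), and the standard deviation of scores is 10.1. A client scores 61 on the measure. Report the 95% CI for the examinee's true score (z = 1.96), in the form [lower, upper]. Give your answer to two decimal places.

Full-length reliability (Spearman-Brown) = 2(0.584)/(1+0.584) ≈ 0.73737
SEM = 10.10000 · √(1 − 0.73737) = 10.10000 · √0.26263 ≈ 10.10000 · 0.51247 ≈ 5.17595
1.96 · SEM ≈ 10.14487
95% CI: 61 ± 10.14487 = [50.85513, 71.14487]

[50.86, 71.14]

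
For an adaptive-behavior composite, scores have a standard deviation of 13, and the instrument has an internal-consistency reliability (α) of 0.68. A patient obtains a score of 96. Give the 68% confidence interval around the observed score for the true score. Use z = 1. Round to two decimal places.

SEM = 13.0000 × √(1 − 0.6800) = 13.0000 × √0.3200 ≈ 13.0000 × 0.5657 ≈ 7.3539
Half-width = 1×7.3539 ≈ 7.3539
CI = 96 ± 7.3539 → [88.6461, 103.3539]

[88.65, 103.35]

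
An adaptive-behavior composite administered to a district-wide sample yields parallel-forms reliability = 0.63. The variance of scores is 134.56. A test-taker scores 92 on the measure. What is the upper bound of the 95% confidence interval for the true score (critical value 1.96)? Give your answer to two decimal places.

105.83

SD = √134.56 = 11.60000
The standard error of measurement is 11.60000×√(1 − 0.63000) ≈ 11.60000×0.60828 ≈ 7.05600.
Margin = 1.96 × 7.05600 ≈ 13.82977
Upper limit = 92 + 13.82977 ≈ 105.82977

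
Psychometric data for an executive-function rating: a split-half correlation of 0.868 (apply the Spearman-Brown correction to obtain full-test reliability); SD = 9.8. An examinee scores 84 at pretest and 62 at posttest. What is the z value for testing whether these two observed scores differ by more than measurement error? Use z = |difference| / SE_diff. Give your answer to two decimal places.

Spearman-Brown: r = 2(0.868) / (1 + 0.868) = 1.73600 / 1.86800 ≈ 0.92934
SEM = 9.80000 · √(1 − 0.92934) = 9.80000 · √0.07066 ≈ 9.80000 · 0.26583 ≈ 2.60510
Standard error of the difference = 2.60510·√2 ≈ 3.68417
z = 22 / 3.68417 ≈ 5.97150

5.97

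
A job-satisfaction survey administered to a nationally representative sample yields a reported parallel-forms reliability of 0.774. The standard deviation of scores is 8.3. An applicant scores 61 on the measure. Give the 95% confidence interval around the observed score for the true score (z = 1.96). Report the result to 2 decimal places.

SEM = 8.3000*√(1 − 0.7740) ≈ 3.9458
Margin = 1.96 * 3.9458 ≈ 7.7337
Interval: (53.2663, 68.7337)

[53.27, 68.73]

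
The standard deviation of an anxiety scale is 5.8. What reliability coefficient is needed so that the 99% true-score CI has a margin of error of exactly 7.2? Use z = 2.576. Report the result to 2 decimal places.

SEM needed = half-width / z = 7.2/2.576 ≈ 2.7950
r = 1 − (SEM / SD)² = 1 − (2.7950 / 5.8)² ≈ 1 − 0.2322 ≈ 0.7678

0.77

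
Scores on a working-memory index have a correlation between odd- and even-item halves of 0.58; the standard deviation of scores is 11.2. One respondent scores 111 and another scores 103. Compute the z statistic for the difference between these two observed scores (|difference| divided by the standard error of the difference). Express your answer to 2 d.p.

Full-length reliability (Spearman-Brown) = 2(0.58)/(1+0.58) ≈ 0.734
SEM = 11.200×√(1 − 0.734) ≈ 5.774
SE_diff = SEM × √2 ≈ 5.774 × 1.414 ≈ 8.166
z = 8 / 8.166 ≈ 0.980

0.98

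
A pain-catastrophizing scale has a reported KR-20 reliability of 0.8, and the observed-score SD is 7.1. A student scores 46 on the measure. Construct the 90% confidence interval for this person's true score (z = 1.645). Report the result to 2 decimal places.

[40.78, 51.22]

SEM = 7.1000·√(1 − 0.8000) ≈ 3.1752
Half-width = 1.645·3.1752 ≈ 5.2232
Interval: (40.7768, 51.2232)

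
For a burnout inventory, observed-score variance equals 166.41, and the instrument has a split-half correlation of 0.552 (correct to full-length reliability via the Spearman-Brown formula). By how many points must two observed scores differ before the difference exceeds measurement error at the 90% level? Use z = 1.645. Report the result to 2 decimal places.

σ = 166.41^(1/2) = 12.9000
r_full = 2·0.552 / (1 + 0.552) ≈ 0.7113
SEM = 12.9000*√(1 − 0.7113) ≈ 6.9308
Standard error of the difference = 6.9308·√2 ≈ 9.8016
Minimum reliable difference = 1.645 * SE_diff ≈ 1.645 * 9.8016 ≈ 16.1237

16.12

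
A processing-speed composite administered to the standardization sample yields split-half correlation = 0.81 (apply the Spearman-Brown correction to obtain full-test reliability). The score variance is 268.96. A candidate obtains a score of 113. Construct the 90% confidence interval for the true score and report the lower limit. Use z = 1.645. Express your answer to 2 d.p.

σ = 268.96^(1/2) = 16.4000
Full-length reliability (Spearman-Brown) = 2(0.81)/(1+0.81) ≈ 0.8950
SEM = 16.4000 · √(1 − 0.8950) = 16.4000 · √0.1050 ≈ 16.4000 · 0.3240 ≈ 5.3135
Half-width = 1.645·5.3135 ≈ 8.7407
Lower bound: 113 − 8.7407 = 104.2593

104.26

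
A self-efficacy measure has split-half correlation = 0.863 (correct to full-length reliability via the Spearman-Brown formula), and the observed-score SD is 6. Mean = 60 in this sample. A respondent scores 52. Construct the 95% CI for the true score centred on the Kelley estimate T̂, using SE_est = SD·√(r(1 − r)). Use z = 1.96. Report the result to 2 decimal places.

Spearman-Brown: r = 2(0.863) / (1 + 0.863) = 1.726 / 1.863 ≈ 0.926
Estimated true score = 0.926·52 + (1 − 0.926)·60 ≈ 52.588
SE_est = 6.000·√[r(1 − r)] ≈ 1.566
CI = 52.588 ± 1.96 · 1.566 → [49.519, 55.658]

[49.52, 55.66]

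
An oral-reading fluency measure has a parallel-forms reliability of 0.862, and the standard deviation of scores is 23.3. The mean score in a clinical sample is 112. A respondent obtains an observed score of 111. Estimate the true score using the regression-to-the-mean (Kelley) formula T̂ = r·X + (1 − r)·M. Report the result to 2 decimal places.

111.14

T̂ = 0.86200(111) + 0.13800(112) ≈ 111.13800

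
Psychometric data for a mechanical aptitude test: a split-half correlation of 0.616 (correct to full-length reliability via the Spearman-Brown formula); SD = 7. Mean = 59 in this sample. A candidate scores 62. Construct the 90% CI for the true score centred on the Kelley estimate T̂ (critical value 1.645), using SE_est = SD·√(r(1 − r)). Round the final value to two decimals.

Full-length reliability (Spearman-Brown) = 2(0.616)/(1+0.616) ≃ 0.762
T̂ = 0.762(62) + 0.238(59) ≃ 61.287
SE_est = SD · √(r(1 − r)) = 7.000 · √0.181 ≃ 7.000 · 0.426 ≃ 2.979
CI = 61.287 ± 1.645 · 2.979 → [56.386, 66.188]

[56.39, 66.19]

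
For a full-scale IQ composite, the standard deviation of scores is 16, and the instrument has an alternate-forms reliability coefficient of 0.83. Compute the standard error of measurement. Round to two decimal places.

SEM = 16.0000*√(1 − 0.8300) ≈ 6.5970

6.60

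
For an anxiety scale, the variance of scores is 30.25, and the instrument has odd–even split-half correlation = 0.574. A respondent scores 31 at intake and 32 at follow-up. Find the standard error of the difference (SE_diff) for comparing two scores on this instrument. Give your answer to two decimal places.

SD = √30.25 ≈ 5.5000
r_full = 2·0.574 / (1 + 0.574) ≈ 0.7294
SEM = 5.5000 · √(1 − 0.7294) = 5.5000 · √0.2706 ≈ 5.5000 · 0.5202 ≈ 2.8613
Standard error of the difference = 2.8613·√2 ≈ 4.0465

4.05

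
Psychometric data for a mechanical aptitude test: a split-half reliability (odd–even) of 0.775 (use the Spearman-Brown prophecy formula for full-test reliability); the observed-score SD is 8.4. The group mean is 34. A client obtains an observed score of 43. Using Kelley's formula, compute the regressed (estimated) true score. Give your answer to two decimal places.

Spearman-Brown: r = 2(0.775) / (1 + 0.775) = 1.5500 / 1.7750 ≈ 0.8732
T̂ = r·X + (1 − r)·M = 0.8732*43 + 0.1268*34 ≈ 37.5493 + 4.3099 ≈ 41.8592

41.86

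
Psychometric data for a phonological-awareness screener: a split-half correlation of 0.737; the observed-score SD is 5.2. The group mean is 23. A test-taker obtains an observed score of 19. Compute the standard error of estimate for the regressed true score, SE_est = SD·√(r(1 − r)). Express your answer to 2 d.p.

Spearman-Brown: r = 2(0.737) / (1 + 0.737) = 1.4740 / 1.7370 ≈ 0.8486
SE_est = SD * √(r(1 − r)) = 5.2000 * √0.1285 ≈ 5.2000 * 0.3584 ≈ 1.8639

1.86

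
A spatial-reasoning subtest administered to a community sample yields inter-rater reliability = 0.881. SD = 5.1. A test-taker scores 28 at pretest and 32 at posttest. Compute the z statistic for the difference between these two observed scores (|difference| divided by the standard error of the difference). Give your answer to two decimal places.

1.61

The standard error of measurement is 5.1000*√(1 − 0.8810) ≈ 5.1000*0.3450 ≈ 1.7593.
SE_diff = √2 * SEM ≈ 2.4880
z = 4 / 2.4880 ≈ 1.6077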